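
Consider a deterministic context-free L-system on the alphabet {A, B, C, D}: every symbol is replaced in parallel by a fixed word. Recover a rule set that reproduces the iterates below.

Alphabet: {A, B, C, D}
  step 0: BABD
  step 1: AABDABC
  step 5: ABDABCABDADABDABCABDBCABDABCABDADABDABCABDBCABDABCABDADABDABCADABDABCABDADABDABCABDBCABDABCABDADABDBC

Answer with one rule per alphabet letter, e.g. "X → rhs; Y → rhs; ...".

A->ABD, B->A, C->D, D->BC

  step 0 ⇒ step 1: BABD ⇒ A·ABD·A·BC
    A ↦ ABD
    B ↦ A
    D ↦ BC
    C ↦ D  (constrained at step 1)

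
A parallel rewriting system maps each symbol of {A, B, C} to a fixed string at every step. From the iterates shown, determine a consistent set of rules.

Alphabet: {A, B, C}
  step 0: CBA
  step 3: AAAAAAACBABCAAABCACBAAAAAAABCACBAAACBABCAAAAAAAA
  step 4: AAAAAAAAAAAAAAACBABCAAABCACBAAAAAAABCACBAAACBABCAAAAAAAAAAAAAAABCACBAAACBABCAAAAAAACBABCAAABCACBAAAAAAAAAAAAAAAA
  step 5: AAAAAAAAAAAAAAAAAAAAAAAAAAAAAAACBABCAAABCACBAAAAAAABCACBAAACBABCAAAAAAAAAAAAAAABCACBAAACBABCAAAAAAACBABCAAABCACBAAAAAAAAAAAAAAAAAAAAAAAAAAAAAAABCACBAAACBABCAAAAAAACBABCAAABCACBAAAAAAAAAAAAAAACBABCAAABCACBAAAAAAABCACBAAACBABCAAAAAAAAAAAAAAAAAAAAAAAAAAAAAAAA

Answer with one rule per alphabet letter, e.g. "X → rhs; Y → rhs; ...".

  step 4 ⇒ step 5: AAAAAAAAAAAAAAACBABCAAABCACBAAAAAAABCACBAAACBABCAAAAAAAAAAAAAAABCACBAAACBABCAAAAAAACBABCAAABCACBAAAAAAAAAAAAAAAA ⇒ AA·AA·AA·AA·AA·AA·AA·AA·AA·AA·AA·AA·AA·AA·AA·ACB·ABC·AA·ABC·ACB·AA·AA·AA·ABC·ACB·AA·ACB·ABC·AA·AA·AA·AA·AA·AA·AA·ABC·ACB·AA·ACB·ABC·AA·AA·AA·ACB·ABC·AA·ABC·ACB·AA·AA·AA·AA·AA·AA·AA·AA·AA·AA·AA·AA·AA·AA·AA·ABC·ACB·AA·ACB·ABC·AA·AA·AA·ACB·ABC·AA·ABC·ACB·AA·AA·AA·AA·AA·AA·AA·ACB·ABC·AA·ABC·ACB·AA·AA·AA·ABC·ACB·AA·ACB·ABC·AA·AA·AA·AA·AA·AA·AA·AA·AA·AA·AA·AA·AA·AA·AA·AA
    A ↦ AA
    B ↦ ABC
    C ↦ ACB

A->AA, B->ABC, C->ACB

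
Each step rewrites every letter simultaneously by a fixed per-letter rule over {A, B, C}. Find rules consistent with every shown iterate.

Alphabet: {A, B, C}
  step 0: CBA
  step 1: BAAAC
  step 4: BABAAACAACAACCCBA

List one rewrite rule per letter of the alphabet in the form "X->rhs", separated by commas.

  step 0 ⇒ step 1: CBA ⇒ BA·AA·C
    A ↦ C
    B ↦ AA
    C ↦ BA

A->C, B->AA, C->BA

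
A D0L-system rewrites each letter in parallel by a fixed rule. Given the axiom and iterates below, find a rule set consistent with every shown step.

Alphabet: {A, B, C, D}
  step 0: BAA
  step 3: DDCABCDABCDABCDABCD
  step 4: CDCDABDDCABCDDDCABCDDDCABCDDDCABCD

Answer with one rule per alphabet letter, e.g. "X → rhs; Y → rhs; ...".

A->DD, B->C, C->AB, D->CD

  step 3 ⇒ step 4: DDCABCDABCDABCDABCD ⇒ CD·CD·AB·DD·C·AB·CD·DD·C·AB·CD·DD·C·AB·CD·DD·C·AB·CD
    A ↦ DD
    B ↦ C
    C ↦ AB
    D ↦ CD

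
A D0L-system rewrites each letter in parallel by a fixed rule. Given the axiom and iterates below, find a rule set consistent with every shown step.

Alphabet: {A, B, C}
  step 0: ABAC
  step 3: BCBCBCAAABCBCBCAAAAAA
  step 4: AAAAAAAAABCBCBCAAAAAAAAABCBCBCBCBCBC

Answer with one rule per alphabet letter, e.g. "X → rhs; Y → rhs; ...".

A->BC, B->A, C->AA

  step 3 ⇒ step 4: BCBCBCAAABCBCBCAAAAAA ⇒ A·AA·A·AA·A·AA·BC·BC·BC·A·AA·A·AA·A·AA·BC·BC·BC·BC·BC·BC
    A ↦ BC
    B ↦ A
    C ↦ AA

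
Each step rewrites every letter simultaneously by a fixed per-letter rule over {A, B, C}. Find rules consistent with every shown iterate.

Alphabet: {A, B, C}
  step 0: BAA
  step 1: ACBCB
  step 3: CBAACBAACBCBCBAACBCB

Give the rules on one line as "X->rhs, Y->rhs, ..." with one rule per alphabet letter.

A->CB, B->A, C->CBA

  step 0 ⇒ step 1: BAA ⇒ A·CB·CB
    A ↦ CB
    B ↦ A
    C ↦ CBA  (constrained at step 1)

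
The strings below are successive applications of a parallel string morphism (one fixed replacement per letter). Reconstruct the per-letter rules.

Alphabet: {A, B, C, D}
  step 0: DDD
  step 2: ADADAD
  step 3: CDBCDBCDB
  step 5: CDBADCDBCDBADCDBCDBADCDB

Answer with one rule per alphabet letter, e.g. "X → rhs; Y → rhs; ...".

  step 2 ⇒ step 3: ADADAD ⇒ CD·B·CD·B·CD·B
    A ↦ CD
    D ↦ B
    B ↦ AD  (constrained at step 3)
    C ↦ AD  (constrained at step 3)

A->CD, B->AD, C->AD, D->B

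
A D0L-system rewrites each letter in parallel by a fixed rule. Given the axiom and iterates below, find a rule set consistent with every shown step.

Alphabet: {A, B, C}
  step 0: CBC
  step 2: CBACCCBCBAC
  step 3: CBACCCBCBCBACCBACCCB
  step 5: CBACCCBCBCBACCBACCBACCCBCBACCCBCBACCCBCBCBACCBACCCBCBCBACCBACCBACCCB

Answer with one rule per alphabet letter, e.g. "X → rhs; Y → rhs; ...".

  step 2 ⇒ step 3: CBACCCBCBAC ⇒ CB·AC·C·CB·CB·CB·AC·CB·AC·C·CB
    A ↦ C
    B ↦ AC
    C ↦ CB

A->C, B->AC, C->CB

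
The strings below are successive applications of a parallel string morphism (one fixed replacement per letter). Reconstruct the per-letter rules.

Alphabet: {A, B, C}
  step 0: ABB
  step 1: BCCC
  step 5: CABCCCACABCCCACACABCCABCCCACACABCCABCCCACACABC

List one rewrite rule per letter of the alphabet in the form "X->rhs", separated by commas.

  step 0 ⇒ step 1: ABB ⇒ BC·C·C
    A ↦ BC
    B ↦ C
    C ↦ CA  (constrained at step 1)

A->BC, B->C, C->CA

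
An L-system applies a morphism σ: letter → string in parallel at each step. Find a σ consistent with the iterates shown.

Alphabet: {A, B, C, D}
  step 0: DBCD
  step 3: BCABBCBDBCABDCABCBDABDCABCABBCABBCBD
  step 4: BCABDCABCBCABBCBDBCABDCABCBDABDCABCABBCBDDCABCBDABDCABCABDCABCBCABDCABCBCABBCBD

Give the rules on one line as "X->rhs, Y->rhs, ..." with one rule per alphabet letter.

  step 3 ⇒ step 4: BCABBCBDBCABDCABCBDABDCABCABBCABBCBD ⇒ BC·AB·DCA·BC·BC·AB·BC·BD·BC·AB·DCA·BC·BD·AB·DCA·BC·AB·BC·BD·DCA·BC·BD·AB·DCA·BC·AB·DCA·BC·BC·AB·DCA·BC·BC·AB·BC·BD
    A ↦ DCA
    B ↦ BC
    C ↦ AB
    D ↦ BD

A->DCA, B->BC, C->AB, D->BD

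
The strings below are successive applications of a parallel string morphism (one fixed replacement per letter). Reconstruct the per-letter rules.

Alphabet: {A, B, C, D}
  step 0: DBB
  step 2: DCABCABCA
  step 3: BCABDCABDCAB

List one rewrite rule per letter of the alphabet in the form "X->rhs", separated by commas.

  step 2 ⇒ step 3: DCABCABCA ⇒ BC·A·B·DC·A·B·DC·A·B
    A ↦ B
    B ↦ DC
    C ↦ A
    D ↦ BC

A->B, B->DC, C->A, D->BC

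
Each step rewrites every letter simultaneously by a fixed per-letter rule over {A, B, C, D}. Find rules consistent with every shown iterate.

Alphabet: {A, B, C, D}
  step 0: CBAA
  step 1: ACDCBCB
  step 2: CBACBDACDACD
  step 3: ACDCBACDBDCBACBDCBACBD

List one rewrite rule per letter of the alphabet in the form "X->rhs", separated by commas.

  step 2 ⇒ step 3: CBACBDACDACD ⇒ AC·D·CB·AC·D·BD·CB·AC·BD·CB·AC·BD
    A ↦ CB
    B ↦ D
    C ↦ AC
    D ↦ BD

A->CB, B->D, C->AC, D->BD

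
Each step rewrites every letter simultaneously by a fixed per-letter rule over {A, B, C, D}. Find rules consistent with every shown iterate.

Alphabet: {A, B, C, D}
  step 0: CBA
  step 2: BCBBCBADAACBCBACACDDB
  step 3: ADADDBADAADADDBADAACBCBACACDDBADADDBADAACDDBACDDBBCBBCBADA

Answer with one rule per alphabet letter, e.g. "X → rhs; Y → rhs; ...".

A->AC, B->ADA, C->DDB, D->BCB

  step 2 ⇒ step 3: BCBBCBADAACBCBACACDDB ⇒ ADA·DDB·ADA·ADA·DDB·ADA·AC·BCB·AC·AC·DDB·ADA·DDB·ADA·AC·DDB·AC·DDB·BCB·BCB·ADA
    A ↦ AC
    B ↦ ADA
    C ↦ DDB
    D ↦ BCB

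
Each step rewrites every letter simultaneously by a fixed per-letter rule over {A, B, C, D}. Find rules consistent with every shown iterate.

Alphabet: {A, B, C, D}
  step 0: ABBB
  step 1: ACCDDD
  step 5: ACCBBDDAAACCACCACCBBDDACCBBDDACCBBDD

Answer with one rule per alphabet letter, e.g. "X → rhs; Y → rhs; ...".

A->ACC, B->D, C->B, D->A

  step 0 ⇒ step 1: ABBB ⇒ ACC·D·D·D
    A ↦ ACC
    B ↦ D
    C ↦ B  (constrained at step 1)
    D ↦ A  (constrained at step 1)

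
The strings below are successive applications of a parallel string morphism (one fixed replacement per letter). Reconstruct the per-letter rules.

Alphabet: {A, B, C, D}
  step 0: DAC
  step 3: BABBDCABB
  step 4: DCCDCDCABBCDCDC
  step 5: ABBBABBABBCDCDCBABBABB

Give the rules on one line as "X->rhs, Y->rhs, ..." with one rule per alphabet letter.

A->C, B->DC, C->B, D->AB

  step 4 ⇒ step 5: DCCDCDCABBCDCDC ⇒ AB·B·B·AB·B·AB·B·C·DC·DC·B·AB·B·AB·B
    A ↦ C
    B ↦ DC
    C ↦ B
    D ↦ AB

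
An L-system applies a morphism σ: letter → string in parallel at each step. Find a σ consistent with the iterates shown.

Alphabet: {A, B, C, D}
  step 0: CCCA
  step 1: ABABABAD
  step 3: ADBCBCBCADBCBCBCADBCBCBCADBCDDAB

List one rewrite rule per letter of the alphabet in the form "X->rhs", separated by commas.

  step 0 ⇒ step 1: CCCA ⇒ AB·AB·AB·AD
    A ↦ AD
    C ↦ AB
    B ↦ DD  (constrained at step 1)
    D ↦ BC  (constrained at step 1)

A->AD, B->DD, C->AB, D->BC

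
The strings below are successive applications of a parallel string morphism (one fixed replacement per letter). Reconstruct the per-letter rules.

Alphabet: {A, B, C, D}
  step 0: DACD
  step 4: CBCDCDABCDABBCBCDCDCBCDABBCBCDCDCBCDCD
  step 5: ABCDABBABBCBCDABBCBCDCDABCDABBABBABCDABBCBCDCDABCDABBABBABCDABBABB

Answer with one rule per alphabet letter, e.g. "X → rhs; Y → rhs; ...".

A->CB, B->CD, C->AB, D->B

  step 4 ⇒ step 5: CBCDCDABCDABBCBCDCDCBCDABBCBCDCDCBCDCD ⇒ AB·CD·AB·B·AB·B·CB·CD·AB·B·CB·CD·CD·AB·CD·AB·B·AB·B·AB·CD·AB·B·CB·CD·CD·AB·CD·AB·B·AB·B·AB·CD·AB·B·AB·B
    A ↦ CB
    B ↦ CD
    C ↦ AB
    D ↦ B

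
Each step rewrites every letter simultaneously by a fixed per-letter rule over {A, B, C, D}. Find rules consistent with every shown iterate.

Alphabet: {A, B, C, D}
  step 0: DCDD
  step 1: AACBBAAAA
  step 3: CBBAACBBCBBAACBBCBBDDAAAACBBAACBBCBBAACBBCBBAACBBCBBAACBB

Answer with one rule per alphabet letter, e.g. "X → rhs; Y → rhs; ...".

A->CDC, B->D, C->CBB, D->AA

  step 0 ⇒ step 1: DCDD ⇒ AA·CBB·AA·AA
    C ↦ CBB
    D ↦ AA
    A ↦ CDC  (constrained at step 1)
    B ↦ D  (constrained at step 1)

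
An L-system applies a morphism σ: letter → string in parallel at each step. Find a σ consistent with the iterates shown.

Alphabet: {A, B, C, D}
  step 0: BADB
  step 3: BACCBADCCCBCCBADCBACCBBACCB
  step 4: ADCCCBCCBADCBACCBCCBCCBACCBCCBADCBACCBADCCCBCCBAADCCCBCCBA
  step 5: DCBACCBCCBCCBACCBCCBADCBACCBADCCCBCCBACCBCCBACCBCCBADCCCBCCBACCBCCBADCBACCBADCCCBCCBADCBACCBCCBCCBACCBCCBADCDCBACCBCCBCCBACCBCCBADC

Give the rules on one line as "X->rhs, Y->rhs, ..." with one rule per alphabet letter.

  step 4 ⇒ step 5: ADCCCBCCBADCBACCBCCBCCBACCBCCBADCBACCBADCCCBCCBAADCCCBCCBA ⇒ DC·BA·CCB·CCB·CCB·A·CCB·CCB·A·DC·BA·CCB·A·DC·CCB·CCB·A·CCB·CCB·A·CCB·CCB·A·DC·CCB·CCB·A·CCB·CCB·A·DC·BA·CCB·A·DC·CCB·CCB·A·DC·BA·CCB·CCB·CCB·A·CCB·CCB·A·DC·DC·BA·CCB·CCB·CCB·A·CCB·CCB·A·DC
    A ↦ DC
    B ↦ A
    C ↦ CCB
    D ↦ BA

A->DC, B->A, C->CCB, D->BA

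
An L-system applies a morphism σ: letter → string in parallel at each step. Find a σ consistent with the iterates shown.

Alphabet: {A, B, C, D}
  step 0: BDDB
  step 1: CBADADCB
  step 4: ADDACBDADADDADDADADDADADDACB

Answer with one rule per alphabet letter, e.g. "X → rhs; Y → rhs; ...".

A->D, B->CB, C->A, D->AD

  step 0 ⇒ step 1: BDDB ⇒ CB·AD·AD·CB
    B ↦ CB
    D ↦ AD
    A ↦ D  (constrained at step 1)
    C ↦ A  (constrained at step 1)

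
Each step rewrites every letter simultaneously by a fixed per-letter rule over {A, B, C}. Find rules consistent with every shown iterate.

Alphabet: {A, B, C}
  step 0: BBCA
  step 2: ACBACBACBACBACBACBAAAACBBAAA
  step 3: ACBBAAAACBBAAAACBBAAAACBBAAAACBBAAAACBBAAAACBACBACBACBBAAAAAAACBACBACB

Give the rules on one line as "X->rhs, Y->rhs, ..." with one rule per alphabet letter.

  step 2 ⇒ step 3: ACBACBACBACBACBACBAAAACBBAAA ⇒ ACB·B·AAA·ACB·B·AAA·ACB·B·AAA·ACB·B·AAA·ACB·B·AAA·ACB·B·AAA·ACB·ACB·ACB·ACB·B·AAA·AAA·ACB·ACB·ACB
    A ↦ ACB
    B ↦ AAA
    C ↦ B

A->ACB, B->AAA, C->B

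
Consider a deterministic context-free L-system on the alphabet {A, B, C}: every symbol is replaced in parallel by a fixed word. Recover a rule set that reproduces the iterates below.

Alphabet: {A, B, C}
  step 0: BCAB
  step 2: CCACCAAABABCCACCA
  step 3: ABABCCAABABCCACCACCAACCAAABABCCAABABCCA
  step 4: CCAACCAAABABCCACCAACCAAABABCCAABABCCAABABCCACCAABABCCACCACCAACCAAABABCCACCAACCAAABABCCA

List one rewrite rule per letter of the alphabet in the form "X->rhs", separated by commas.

  step 3 ⇒ step 4: ABABCCAABABCCACCACCAACCAAABABCCAABABCCA ⇒ CCA·A·CCA·A·AB·AB·CCA·CCA·A·CCA·A·AB·AB·CCA·AB·AB·CCA·AB·AB·CCA·CCA·AB·AB·CCA·CCA·CCA·A·CCA·A·AB·AB·CCA·CCA·A·CCA·A·AB·AB·CCA
    A ↦ CCA
    B ↦ A
    C ↦ AB

A->CCA, B->A, C->AB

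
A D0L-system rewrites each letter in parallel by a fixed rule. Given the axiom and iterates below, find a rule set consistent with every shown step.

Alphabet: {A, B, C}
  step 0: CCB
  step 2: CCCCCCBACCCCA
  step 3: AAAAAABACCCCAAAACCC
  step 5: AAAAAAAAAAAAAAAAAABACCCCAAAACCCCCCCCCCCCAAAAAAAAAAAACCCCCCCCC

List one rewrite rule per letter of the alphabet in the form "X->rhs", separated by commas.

  step 2 ⇒ step 3: CCCCCCBACCCCA ⇒ A·A·A·A·A·A·BAC·CCC·A·A·A·A·CCC
    A ↦ CCC
    B ↦ BAC
    C ↦ A

A->CCC, B->BAC, C->A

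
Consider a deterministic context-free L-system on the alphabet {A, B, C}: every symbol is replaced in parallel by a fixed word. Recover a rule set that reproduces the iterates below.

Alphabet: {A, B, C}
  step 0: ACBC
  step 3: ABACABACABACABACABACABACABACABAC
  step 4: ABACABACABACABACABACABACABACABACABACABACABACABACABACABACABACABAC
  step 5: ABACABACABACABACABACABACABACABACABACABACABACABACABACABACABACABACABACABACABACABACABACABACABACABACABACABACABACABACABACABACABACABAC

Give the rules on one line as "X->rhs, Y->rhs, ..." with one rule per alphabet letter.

A->AB, B->AC, C->AC

  step 4 ⇒ step 5: ABACABACABACABACABACABACABACABACABACABACABACABACABACABACABACABAC ⇒ AB·AC·AB·AC·AB·AC·AB·AC·AB·AC·AB·AC·AB·AC·AB·AC·AB·AC·AB·AC·AB·AC·AB·AC·AB·AC·AB·AC·AB·AC·AB·AC·AB·AC·AB·AC·AB·AC·AB·AC·AB·AC·AB·AC·AB·AC·AB·AC·AB·AC·AB·AC·AB·AC·AB·AC·AB·AC·AB·AC·AB·AC·AB·AC
    A ↦ AB
    B ↦ AC
    C ↦ AC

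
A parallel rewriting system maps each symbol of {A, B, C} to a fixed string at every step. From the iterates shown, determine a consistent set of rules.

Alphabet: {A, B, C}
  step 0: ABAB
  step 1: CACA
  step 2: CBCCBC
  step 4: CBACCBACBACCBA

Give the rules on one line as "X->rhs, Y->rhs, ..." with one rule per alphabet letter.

  step 1 ⇒ step 2: CACA ⇒ CB·C·CB·C
    A ↦ C
    C ↦ CB
  step 0 ⇒ step 1: ABAB ⇒ C·A·C·A
    B ↦ A

A->C, B->A, C->CB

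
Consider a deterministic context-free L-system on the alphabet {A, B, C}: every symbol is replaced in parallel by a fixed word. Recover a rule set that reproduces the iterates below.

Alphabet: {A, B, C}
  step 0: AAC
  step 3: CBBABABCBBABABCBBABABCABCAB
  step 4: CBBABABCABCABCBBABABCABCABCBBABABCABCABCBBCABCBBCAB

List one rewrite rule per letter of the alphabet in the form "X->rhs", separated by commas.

A->C, B->AB, C->CBB

  step 3 ⇒ step 4: CBBABABCBBABABCBBABABCABCAB ⇒ CBB·AB·AB·C·AB·C·AB·CBB·AB·AB·C·AB·C·AB·CBB·AB·AB·C·AB·C·AB·CBB·C·AB·CBB·C·AB
    A ↦ C
    B ↦ AB
    C ↦ CBB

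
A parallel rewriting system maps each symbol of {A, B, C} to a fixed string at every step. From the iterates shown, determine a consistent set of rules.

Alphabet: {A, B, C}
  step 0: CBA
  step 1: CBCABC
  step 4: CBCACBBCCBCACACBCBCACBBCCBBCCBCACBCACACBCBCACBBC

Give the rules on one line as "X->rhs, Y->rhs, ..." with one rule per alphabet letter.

  step 0 ⇒ step 1: CBA ⇒ CB·CA·BC
    A ↦ BC
    B ↦ CA
    C ↦ CB

A->BC, B->CA, C->CB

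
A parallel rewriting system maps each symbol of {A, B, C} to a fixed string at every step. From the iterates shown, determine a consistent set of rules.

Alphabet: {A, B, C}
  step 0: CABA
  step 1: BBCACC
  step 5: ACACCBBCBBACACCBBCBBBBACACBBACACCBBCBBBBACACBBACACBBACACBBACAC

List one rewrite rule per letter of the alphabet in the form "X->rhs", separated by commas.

  step 0 ⇒ step 1: CABA ⇒ BB·C·AC·C
    A ↦ C
    B ↦ AC
    C ↦ BB

A->C, B->AC, C->BB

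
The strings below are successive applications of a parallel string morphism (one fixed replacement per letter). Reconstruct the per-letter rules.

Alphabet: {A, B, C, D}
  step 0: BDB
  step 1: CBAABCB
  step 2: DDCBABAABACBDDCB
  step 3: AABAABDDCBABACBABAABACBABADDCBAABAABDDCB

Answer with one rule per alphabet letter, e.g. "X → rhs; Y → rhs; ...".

A->ABA, B->CB, C->DD, D->AAB

  step 2 ⇒ step 3: DDCBABAABACBDDCB ⇒ AAB·AAB·DD·CB·ABA·CB·ABA·ABA·CB·ABA·DD·CB·AAB·AAB·DD·CB
    A ↦ ABA
    B ↦ CB
    C ↦ DD
    D ↦ AAB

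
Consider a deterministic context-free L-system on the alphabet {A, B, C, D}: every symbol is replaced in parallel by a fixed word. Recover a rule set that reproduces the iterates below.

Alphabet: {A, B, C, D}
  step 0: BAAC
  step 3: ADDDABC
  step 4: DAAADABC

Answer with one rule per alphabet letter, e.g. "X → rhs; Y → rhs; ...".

A->D, B->A, C->BC, D->A

  step 3 ⇒ step 4: ADDDABC ⇒ D·A·A·A·D·A·BC
    A ↦ D
    B ↦ A
    C ↦ BC
    D ↦ A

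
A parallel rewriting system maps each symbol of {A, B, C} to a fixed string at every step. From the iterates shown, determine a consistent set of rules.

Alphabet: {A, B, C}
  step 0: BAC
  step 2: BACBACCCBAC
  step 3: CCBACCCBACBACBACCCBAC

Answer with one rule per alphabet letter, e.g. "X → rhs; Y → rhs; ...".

  step 2 ⇒ step 3: BACBACCCBAC ⇒ C·C·BAC·C·C·BAC·BAC·BAC·C·C·BAC
    A ↦ C
    B ↦ C
    C ↦ BAC

A->C, B->C, C->BAC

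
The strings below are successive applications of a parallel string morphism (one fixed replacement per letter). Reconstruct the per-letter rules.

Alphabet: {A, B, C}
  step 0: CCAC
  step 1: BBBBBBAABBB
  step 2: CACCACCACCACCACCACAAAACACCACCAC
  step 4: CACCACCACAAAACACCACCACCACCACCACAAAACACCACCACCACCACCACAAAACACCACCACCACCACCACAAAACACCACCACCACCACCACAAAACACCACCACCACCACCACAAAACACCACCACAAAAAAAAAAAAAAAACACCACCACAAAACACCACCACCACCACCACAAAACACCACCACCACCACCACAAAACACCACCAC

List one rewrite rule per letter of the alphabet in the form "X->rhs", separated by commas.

A->AA, B->CAC, C->BBB

  step 1 ⇒ step 2: BBBBBBAABBB ⇒ CAC·CAC·CAC·CAC·CAC·CAC·AA·AA·CAC·CAC·CAC
    A ↦ AA
    B ↦ CAC
  step 0 ⇒ step 1: CCAC ⇒ BBB·BBB·AA·BBB
    C ↦ BBB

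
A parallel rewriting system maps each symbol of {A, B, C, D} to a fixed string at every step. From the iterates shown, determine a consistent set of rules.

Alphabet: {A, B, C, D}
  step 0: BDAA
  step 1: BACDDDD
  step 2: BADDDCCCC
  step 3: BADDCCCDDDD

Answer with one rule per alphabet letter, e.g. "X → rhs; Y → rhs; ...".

A->DD, B->BA, C->D, D->C

  step 2 ⇒ step 3: BADDDCCCC ⇒ BA·DD·C·C·C·D·D·D·D
    A ↦ DD
    B ↦ BA
    C ↦ D
    D ↦ C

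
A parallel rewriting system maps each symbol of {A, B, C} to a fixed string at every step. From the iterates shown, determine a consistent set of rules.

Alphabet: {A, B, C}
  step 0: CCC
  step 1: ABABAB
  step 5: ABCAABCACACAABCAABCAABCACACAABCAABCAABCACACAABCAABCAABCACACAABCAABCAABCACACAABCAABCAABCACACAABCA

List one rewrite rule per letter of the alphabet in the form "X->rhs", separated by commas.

A->CA, B->CA, C->AB

  step 0 ⇒ step 1: CCC ⇒ AB·AB·AB
    C ↦ AB
    A ↦ CA  (constrained at step 1)
    B ↦ CA  (constrained at step 1)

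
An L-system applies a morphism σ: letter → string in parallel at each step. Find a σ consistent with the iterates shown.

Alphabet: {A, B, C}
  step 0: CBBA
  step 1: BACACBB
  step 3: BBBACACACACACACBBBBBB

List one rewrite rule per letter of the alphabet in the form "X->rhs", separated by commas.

  step 0 ⇒ step 1: CBBA ⇒ B·AC·AC·BB
    A ↦ BB
    B ↦ AC
    C ↦ B

A->BB, B->AC, C->B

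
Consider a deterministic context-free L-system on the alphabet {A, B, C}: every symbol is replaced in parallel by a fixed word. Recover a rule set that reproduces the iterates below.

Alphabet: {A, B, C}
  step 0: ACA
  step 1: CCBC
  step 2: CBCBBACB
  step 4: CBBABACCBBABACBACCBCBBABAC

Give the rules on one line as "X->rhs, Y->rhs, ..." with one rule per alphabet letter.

A->C, B->BA, C->CB

  step 1 ⇒ step 2: CCBC ⇒ CB·CB·BA·CB
    B ↦ BA
    C ↦ CB
  step 0 ⇒ step 1: ACA ⇒ C·CB·C
    A ↦ C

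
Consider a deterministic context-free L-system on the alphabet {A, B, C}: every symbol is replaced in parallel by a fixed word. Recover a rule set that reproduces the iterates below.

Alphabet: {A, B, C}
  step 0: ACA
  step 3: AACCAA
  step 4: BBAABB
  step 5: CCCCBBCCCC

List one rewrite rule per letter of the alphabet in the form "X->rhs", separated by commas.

  step 4 ⇒ step 5: BBAABB ⇒ CC·CC·B·B·CC·CC
    A ↦ B
    B ↦ CC
  step 3 ⇒ step 4: AACCAA ⇒ B·B·A·A·B·B
    C ↦ A

A->B, B->CC, C->A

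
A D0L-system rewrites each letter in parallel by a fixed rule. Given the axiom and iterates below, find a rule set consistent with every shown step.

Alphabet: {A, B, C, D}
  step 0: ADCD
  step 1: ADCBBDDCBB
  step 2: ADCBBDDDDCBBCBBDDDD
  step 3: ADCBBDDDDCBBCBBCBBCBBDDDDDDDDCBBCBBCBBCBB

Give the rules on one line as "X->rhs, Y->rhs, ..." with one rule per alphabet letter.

  step 2 ⇒ step 3: ADCBBDDDDCBBCBBDDDD ⇒ AD·CBB·DD·D·D·CBB·CBB·CBB·CBB·DD·D·D·DD·D·D·CBB·CBB·CBB·CBB
    A ↦ AD
    B ↦ D
    C ↦ DD
    D ↦ CBB

A->AD, B->D, C->DD, D->CBB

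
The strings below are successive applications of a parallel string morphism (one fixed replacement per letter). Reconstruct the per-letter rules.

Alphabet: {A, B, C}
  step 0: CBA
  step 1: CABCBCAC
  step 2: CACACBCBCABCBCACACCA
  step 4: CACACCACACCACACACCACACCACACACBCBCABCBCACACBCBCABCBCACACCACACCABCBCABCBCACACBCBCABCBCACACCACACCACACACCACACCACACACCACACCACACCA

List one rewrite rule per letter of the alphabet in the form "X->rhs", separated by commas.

  step 1 ⇒ step 2: CABCBCAC ⇒ CA·CAC·BCB·CA·BCB·CA·CAC·CA
    A ↦ CAC
    B ↦ BCB
    C ↦ CA

A->CAC, B->BCB, C->CA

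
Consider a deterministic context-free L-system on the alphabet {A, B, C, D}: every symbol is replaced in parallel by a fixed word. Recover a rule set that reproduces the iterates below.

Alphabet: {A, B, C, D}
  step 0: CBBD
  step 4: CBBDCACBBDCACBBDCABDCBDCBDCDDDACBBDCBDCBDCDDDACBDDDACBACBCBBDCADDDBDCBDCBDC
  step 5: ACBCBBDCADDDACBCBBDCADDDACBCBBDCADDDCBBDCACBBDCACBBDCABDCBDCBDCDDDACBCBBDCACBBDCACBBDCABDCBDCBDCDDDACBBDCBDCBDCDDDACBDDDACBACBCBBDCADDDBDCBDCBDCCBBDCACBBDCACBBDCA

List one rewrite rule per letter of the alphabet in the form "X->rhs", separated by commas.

A->DDD, B->CB, C->A, D->BDC

  step 4 ⇒ step 5: CBBDCACBBDCACBBDCABDCBDCBDCDDDACBBDCBDCBDCDDDACBDDDACBACBCBBDCADDDBDCBDCBDC ⇒ A·CB·CB·BDC·A·DDD·A·CB·CB·BDC·A·DDD·A·CB·CB·BDC·A·DDD·CB·BDC·A·CB·BDC·A·CB·BDC·A·BDC·BDC·BDC·DDD·A·CB·CB·BDC·A·CB·BDC·A·CB·BDC·A·BDC·BDC·BDC·DDD·A·CB·BDC·BDC·BDC·DDD·A·CB·DDD·A·CB·A·CB·CB·BDC·A·DDD·BDC·BDC·BDC·CB·BDC·A·CB·BDC·A·CB·BDC·A
    A ↦ DDD
    B ↦ CB
    C ↦ A
    D ↦ BDC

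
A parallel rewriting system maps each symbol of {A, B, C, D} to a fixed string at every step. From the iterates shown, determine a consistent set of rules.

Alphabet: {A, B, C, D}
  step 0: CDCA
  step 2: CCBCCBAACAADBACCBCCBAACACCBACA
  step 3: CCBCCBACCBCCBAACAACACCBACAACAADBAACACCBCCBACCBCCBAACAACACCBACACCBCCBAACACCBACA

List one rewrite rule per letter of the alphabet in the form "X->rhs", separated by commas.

A->ACA, B->A, C->CCB, D->ADB

  step 2 ⇒ step 3: CCBCCBAACAADBACCBCCBAACACCBACA ⇒ CCB·CCB·A·CCB·CCB·A·ACA·ACA·CCB·ACA·ACA·ADB·A·ACA·CCB·CCB·A·CCB·CCB·A·ACA·ACA·CCB·ACA·CCB·CCB·A·ACA·CCB·ACA
    A ↦ ACA
    B ↦ A
    C ↦ CCB
    D ↦ ADB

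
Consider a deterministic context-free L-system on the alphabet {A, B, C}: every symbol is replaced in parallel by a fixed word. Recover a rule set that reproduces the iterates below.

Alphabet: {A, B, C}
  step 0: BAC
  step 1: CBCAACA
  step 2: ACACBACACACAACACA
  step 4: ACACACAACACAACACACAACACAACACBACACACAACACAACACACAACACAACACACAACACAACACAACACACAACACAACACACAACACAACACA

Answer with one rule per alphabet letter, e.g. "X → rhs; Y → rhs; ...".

A->CA, B->CB, C->ACA

  step 1 ⇒ step 2: CBCAACA ⇒ ACA·CB·ACA·CA·CA·ACA·CA
    A ↦ CA
    B ↦ CB
    C ↦ ACA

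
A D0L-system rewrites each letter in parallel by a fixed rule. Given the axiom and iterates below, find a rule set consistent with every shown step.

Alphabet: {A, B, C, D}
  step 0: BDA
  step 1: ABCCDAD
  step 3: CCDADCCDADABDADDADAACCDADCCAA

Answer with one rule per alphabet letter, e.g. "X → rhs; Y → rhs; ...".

A->DAD, B->AB, C->A, D->CC

  step 0 ⇒ step 1: BDA ⇒ AB·CC·DAD
    A ↦ DAD
    B ↦ AB
    D ↦ CC
    C ↦ A  (constrained at step 1)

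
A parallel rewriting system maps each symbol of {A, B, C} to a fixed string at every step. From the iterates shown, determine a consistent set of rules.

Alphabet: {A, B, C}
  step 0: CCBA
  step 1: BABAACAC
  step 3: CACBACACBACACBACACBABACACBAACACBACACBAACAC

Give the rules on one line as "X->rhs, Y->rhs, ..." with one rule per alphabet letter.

A->CAC, B->A, C->BA

  step 0 ⇒ step 1: CCBA ⇒ BA·BA·A·CAC
    A ↦ CAC
    B ↦ A
    C ↦ BA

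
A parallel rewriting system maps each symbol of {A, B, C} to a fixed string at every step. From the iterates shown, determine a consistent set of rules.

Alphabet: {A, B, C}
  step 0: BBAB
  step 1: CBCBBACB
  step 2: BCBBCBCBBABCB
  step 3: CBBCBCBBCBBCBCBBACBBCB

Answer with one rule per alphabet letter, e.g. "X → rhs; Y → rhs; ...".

A->BA, B->CB, C->B

  step 2 ⇒ step 3: BCBBCBCBBABCB ⇒ CB·B·CB·CB·B·CB·B·CB·CB·BA·CB·B·CB
    A ↦ BA
    B ↦ CB
    C ↦ B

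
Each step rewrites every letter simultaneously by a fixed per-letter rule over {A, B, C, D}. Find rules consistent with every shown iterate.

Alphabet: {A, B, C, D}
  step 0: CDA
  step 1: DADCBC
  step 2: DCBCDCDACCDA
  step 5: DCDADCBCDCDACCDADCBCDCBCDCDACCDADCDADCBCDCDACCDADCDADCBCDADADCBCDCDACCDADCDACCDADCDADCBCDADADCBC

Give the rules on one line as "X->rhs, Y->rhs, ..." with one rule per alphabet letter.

  step 1 ⇒ step 2: DADCBC ⇒ DC·BC·DC·DA·CC·DA
    A ↦ BC
    B ↦ CC
    C ↦ DA
    D ↦ DC

A->BC, B->CC, C->DA, D->DC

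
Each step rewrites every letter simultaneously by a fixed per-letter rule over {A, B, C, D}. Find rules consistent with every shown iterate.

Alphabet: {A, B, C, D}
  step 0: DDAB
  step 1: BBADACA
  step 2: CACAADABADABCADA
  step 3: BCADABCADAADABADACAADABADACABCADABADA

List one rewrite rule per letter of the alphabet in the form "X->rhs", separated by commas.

  step 2 ⇒ step 3: CACAADABADABCADA ⇒ BC·ADA·BC·ADA·ADA·B·ADA·CA·ADA·B·ADA·CA·BC·ADA·B·ADA
    A ↦ ADA
    B ↦ CA
    C ↦ BC
    D ↦ B

A->ADA, B->CA, C->BC, D->B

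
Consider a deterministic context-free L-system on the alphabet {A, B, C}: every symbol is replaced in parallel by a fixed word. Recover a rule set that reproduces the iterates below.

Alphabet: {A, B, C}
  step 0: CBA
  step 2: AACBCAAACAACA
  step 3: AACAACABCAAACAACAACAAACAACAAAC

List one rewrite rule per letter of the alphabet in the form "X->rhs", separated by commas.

A->AAC, B->BC, C->A

  step 2 ⇒ step 3: AACBCAAACAACA ⇒ AAC·AAC·A·BC·A·AAC·AAC·AAC·A·AAC·AAC·A·AAC
    A ↦ AAC
    B ↦ BC
    C ↦ A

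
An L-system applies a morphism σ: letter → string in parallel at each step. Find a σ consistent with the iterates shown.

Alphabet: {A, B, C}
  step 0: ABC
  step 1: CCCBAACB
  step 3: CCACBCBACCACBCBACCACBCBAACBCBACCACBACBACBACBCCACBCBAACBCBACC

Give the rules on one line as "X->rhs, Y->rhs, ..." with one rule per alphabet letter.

A->CC, B->CBA, C->ACB

  step 0 ⇒ step 1: ABC ⇒ CC·CBA·ACB
    A ↦ CC
    B ↦ CBA
    C ↦ ACB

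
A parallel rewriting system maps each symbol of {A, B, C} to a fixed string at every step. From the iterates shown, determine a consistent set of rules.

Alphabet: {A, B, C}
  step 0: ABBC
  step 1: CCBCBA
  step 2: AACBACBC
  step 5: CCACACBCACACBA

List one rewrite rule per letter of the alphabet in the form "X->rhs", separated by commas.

A->C, B->CB, C->A

  step 1 ⇒ step 2: CCBCBA ⇒ A·A·CB·A·CB·C
    A ↦ C
    B ↦ CB
    C ↦ A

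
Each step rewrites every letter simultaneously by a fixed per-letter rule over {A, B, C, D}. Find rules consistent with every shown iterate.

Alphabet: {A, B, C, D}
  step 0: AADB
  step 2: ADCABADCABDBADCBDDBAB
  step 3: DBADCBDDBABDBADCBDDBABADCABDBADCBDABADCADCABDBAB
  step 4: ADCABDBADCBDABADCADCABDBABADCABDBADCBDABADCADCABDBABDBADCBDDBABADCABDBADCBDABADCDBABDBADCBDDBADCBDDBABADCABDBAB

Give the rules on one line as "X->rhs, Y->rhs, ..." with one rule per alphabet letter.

  step 3 ⇒ step 4: DBADCBDDBABDBADCBDDBABADCABDBADCBDABADCADCABDBAB ⇒ ADC·AB·DB·ADC·BD·AB·ADC·ADC·AB·DB·AB·ADC·AB·DB·ADC·BD·AB·ADC·ADC·AB·DB·AB·DB·ADC·BD·DB·AB·ADC·AB·DB·ADC·BD·AB·ADC·DB·AB·DB·ADC·BD·DB·ADC·BD·DB·AB·ADC·AB·DB·AB
    A ↦ DB
    B ↦ AB
    C ↦ BD
    D ↦ ADC

A->DB, B->AB, C->BD, D->ADC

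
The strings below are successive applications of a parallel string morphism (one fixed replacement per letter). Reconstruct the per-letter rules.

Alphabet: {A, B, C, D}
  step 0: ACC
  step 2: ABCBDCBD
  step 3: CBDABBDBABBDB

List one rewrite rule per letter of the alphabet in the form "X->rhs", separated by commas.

  step 2 ⇒ step 3: ABCBDCBD ⇒ C·BD·AB·BD·B·AB·BD·B
    A ↦ C
    B ↦ BD
    C ↦ AB
    D ↦ B

A->C, B->BD, C->AB, D->B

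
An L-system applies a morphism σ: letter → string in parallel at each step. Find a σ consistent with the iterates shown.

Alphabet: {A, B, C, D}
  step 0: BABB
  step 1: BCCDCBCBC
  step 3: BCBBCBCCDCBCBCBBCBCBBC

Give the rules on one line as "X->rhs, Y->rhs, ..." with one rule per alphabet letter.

A->CDC, B->BC, C->B, D->A

  step 0 ⇒ step 1: BABB ⇒ BC·CDC·BC·BC
    A ↦ CDC
    B ↦ BC
    C ↦ B  (constrained at step 1)
    D ↦ A  (constrained at step 1)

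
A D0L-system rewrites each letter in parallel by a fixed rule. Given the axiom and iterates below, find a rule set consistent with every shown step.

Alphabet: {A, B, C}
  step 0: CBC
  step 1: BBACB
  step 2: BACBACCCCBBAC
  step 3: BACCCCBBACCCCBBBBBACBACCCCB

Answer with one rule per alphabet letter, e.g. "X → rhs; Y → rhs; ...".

A->CCC, B->BAC, C->B

  step 2 ⇒ step 3: BACBACCCCBBAC ⇒ BAC·CCC·B·BAC·CCC·B·B·B·B·BAC·BAC·CCC·B
    A ↦ CCC
    B ↦ BAC
    C ↦ B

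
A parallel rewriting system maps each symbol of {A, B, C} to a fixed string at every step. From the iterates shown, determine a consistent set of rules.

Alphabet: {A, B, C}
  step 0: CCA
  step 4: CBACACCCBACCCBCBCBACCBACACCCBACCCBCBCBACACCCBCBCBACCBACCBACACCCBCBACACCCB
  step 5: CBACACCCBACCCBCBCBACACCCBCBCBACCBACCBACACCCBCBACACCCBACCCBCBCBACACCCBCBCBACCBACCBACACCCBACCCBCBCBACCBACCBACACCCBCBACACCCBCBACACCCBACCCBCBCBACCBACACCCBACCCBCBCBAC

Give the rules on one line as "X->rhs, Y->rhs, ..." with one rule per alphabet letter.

A->ACC, B->AC, C->CB

  step 4 ⇒ step 5: CBACACCCBACCCBCBCBACCBACACCCBACCCBCBCBACACCCBCBCBACCBACCBACACCCBCBACACCCB ⇒ CB·AC·ACC·CB·ACC·CB·CB·CB·AC·ACC·CB·CB·CB·AC·CB·AC·CB·AC·ACC·CB·CB·AC·ACC·CB·ACC·CB·CB·CB·AC·ACC·CB·CB·CB·AC·CB·AC·CB·AC·ACC·CB·ACC·CB·CB·CB·AC·CB·AC·CB·AC·ACC·CB·CB·AC·ACC·CB·CB·AC·ACC·CB·ACC·CB·CB·CB·AC·CB·AC·ACC·CB·ACC·CB·CB·CB·AC
    A ↦ ACC
    B ↦ AC
    C ↦ CB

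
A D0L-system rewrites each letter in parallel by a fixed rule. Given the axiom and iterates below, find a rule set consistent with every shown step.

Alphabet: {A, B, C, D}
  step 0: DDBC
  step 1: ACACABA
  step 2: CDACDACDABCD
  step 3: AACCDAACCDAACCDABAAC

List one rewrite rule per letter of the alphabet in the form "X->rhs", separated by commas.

  step 2 ⇒ step 3: CDACDACDABCD ⇒ A·AC·CD·A·AC·CD·A·AC·CD·AB·A·AC
    A ↦ CD
    B ↦ AB
    C ↦ A
    D ↦ AC

A->CD, B->AB, C->A, D->AC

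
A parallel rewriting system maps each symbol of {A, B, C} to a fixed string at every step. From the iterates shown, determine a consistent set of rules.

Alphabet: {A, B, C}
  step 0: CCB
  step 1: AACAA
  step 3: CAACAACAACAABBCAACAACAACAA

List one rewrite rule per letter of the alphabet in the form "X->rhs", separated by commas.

  step 0 ⇒ step 1: CCB ⇒ A·A·CAA
    B ↦ CAA
    C ↦ A
    A ↦ BB  (constrained at step 1)

A->BB, B->CAA, C->A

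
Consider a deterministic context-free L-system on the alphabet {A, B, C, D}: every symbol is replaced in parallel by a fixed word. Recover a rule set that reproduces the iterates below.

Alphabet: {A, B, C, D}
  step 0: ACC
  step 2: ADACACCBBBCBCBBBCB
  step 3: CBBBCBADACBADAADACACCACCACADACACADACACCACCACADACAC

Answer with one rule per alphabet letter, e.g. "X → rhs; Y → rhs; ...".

A->CB, B->CAC, C->ADA, D->BB

  step 2 ⇒ step 3: ADACACCBBBCBCBBBCB ⇒ CB·BB·CB·ADA·CB·ADA·ADA·CAC·CAC·CAC·ADA·CAC·ADA·CAC·CAC·CAC·ADA·CAC
    A ↦ CB
    B ↦ CAC
    C ↦ ADA
    D ↦ BB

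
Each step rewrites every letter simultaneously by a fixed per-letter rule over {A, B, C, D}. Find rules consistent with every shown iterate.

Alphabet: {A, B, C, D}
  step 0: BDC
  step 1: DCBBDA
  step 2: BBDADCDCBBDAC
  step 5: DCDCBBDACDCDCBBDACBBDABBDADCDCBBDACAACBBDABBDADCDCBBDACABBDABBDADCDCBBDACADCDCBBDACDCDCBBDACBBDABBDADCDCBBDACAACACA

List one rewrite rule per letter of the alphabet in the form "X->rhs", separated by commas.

  step 1 ⇒ step 2: DCBBDA ⇒ BBD·A·DC·DC·BBD·AC
    A ↦ AC
    B ↦ DC
    C ↦ A
    D ↦ BBD

A->AC, B->DC, C->A, D->BBD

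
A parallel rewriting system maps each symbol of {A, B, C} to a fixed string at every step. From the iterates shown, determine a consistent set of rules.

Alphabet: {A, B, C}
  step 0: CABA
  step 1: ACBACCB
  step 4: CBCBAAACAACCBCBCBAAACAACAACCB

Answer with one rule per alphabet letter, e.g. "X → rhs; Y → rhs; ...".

A->CB, B->AC, C->A

  step 0 ⇒ step 1: CABA ⇒ A·CB·AC·CB
    A ↦ CB
    B ↦ AC
    C ↦ A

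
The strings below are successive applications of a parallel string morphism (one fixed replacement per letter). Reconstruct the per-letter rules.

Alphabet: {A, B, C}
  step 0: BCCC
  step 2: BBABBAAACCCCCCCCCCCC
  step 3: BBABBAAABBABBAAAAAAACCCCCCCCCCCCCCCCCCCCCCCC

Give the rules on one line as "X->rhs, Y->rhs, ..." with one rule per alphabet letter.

  step 2 ⇒ step 3: BBABBAAACCCCCCCCCCCC ⇒ BBA·BBA·AA·BBA·BBA·AA·AA·AA·CC·CC·CC·CC·CC·CC·CC·CC·CC·CC·CC·CC
    A ↦ AA
    B ↦ BBA
    C ↦ CC

A->AA, B->BBA, C->CC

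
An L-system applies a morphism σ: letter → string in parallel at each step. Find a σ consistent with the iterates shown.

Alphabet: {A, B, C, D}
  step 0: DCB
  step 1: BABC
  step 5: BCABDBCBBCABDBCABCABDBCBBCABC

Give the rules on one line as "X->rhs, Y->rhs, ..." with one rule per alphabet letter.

  step 0 ⇒ step 1: DCB ⇒ B·A·BC
    B ↦ BC
    C ↦ A
    D ↦ B
    A ↦ BD  (constrained at step 1)

A->BD, B->BC, C->A, D->B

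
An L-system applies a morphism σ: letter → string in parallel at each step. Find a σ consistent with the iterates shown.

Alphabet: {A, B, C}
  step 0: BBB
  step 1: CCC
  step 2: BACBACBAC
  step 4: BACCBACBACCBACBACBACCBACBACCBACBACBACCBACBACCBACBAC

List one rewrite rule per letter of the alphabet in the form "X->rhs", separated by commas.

  step 1 ⇒ step 2: CCC ⇒ BAC·BAC·BAC
    C ↦ BAC
    A ↦ BAC  (constrained at step 2)
  step 0 ⇒ step 1: BBB ⇒ C·C·C
    B ↦ C

A->BAC, B->C, C->BAC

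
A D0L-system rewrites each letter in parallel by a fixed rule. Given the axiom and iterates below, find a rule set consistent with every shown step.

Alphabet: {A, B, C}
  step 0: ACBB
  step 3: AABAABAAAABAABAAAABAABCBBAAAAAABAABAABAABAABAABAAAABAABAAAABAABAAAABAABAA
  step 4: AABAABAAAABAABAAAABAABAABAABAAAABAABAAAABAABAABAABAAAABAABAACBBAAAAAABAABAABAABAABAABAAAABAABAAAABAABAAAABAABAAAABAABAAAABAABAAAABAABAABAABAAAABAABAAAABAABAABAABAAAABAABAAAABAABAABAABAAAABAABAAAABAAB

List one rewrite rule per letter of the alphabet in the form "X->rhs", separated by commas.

  step 3 ⇒ step 4: AABAABAAAABAABAAAABAABCBBAAAAAABAABAABAABAABAABAAAABAABAAAABAABAAAABAABAA ⇒ AAB·AAB·AA·AAB·AAB·AA·AAB·AAB·AAB·AAB·AA·AAB·AAB·AA·AAB·AAB·AAB·AAB·AA·AAB·AAB·AA·CBB·AA·AA·AAB·AAB·AAB·AAB·AAB·AAB·AA·AAB·AAB·AA·AAB·AAB·AA·AAB·AAB·AA·AAB·AAB·AA·AAB·AAB·AA·AAB·AAB·AAB·AAB·AA·AAB·AAB·AA·AAB·AAB·AAB·AAB·AA·AAB·AAB·AA·AAB·AAB·AAB·AAB·AA·AAB·AAB·AA·AAB·AAB
    A ↦ AAB
    B ↦ AA
    C ↦ CBB

A->AAB, B->AA, C->CBB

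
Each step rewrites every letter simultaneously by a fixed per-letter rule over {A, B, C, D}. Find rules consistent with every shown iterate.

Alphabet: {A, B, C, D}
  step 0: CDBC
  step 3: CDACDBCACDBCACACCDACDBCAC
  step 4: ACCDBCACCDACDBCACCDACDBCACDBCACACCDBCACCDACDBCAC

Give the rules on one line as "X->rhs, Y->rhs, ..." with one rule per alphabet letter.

  step 3 ⇒ step 4: CDACDBCACDBCACACCDACDBCAC ⇒ AC·C·DBC·AC·C·D·AC·DBC·AC·C·D·AC·DBC·AC·DBC·AC·AC·C·DBC·AC·C·D·AC·DBC·AC
    A ↦ DBC
    B ↦ D
    C ↦ AC
    D ↦ C

A->DBC, B->D, C->AC, D->C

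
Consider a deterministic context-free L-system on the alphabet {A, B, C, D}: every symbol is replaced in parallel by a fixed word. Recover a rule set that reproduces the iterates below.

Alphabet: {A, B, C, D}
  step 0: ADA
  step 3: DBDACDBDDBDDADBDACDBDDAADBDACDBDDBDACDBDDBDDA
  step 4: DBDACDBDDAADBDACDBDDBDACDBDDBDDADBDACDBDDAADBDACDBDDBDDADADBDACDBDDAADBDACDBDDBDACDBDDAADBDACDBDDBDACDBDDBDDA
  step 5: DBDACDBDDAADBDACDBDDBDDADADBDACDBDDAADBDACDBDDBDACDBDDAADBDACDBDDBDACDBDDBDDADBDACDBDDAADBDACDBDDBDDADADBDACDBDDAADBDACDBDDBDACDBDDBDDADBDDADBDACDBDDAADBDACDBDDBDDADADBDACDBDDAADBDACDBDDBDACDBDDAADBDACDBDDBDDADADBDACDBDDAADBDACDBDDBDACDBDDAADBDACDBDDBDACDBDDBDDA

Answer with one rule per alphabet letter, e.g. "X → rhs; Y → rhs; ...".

A->DA, B->AC, C->A, D->DBD

  step 4 ⇒ step 5: DBDACDBDDAADBDACDBDDBDACDBDDBDDADBDACDBDDAADBDACDBDDBDDADADBDACDBDDAADBDACDBDDBDACDBDDAADBDACDBDDBDACDBDDBDDA ⇒ DBD·AC·DBD·DA·A·DBD·AC·DBD·DBD·DA·DA·DBD·AC·DBD·DA·A·DBD·AC·DBD·DBD·AC·DBD·DA·A·DBD·AC·DBD·DBD·AC·DBD·DBD·DA·DBD·AC·DBD·DA·A·DBD·AC·DBD·DBD·DA·DA·DBD·AC·DBD·DA·A·DBD·AC·DBD·DBD·AC·DBD·DBD·DA·DBD·DA·DBD·AC·DBD·DA·A·DBD·AC·DBD·DBD·DA·DA·DBD·AC·DBD·DA·A·DBD·AC·DBD·DBD·AC·DBD·DA·A·DBD·AC·DBD·DBD·DA·DA·DBD·AC·DBD·DA·A·DBD·AC·DBD·DBD·AC·DBD·DA·A·DBD·AC·DBD·DBD·AC·DBD·DBD·DA
    A ↦ DA
    B ↦ AC
    C ↦ A
    D ↦ DBD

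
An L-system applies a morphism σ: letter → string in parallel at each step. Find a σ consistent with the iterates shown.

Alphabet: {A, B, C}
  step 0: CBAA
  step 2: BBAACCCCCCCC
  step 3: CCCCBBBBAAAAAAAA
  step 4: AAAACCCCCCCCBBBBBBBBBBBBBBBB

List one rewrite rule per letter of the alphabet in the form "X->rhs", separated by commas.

A->BB, B->CC, C->A

  step 3 ⇒ step 4: CCCCBBBBAAAAAAAA ⇒ A·A·A·A·CC·CC·CC·CC·BB·BB·BB·BB·BB·BB·BB·BB
    A ↦ BB
    B ↦ CC
    C ↦ A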